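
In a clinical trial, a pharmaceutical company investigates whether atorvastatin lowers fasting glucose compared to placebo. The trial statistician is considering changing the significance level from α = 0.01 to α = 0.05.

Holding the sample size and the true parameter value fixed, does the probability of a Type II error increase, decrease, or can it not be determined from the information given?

It decreases.

With a larger α the critical value moves toward the center, so more of the Ha sampling distribution lies in the rejection region.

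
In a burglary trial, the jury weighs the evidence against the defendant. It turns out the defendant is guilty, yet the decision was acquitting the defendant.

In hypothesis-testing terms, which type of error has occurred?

The null hypothesis here is that the defendant is innocent.
'Acquitting the defendant' corresponds to failing to reject H₀.
H₀ was not rejected but H₀ is false — a Type II error (false negative).

Type II error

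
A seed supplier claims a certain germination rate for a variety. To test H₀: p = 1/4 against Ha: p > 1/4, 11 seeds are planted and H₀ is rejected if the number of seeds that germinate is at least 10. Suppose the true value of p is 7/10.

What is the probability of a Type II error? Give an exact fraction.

A Type II error is failing to reject when Ha holds: with p = 7/10, β = P(S ≤ 9).
Adding the binomial probabilities P(S=0)+…+P(S=9) at p = 7/10 gives 2217524751/2500000000.

2217524751/2500000000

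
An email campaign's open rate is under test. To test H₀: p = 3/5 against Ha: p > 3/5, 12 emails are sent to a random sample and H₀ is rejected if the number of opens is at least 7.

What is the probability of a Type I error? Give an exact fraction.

162404433/244140625

Under H₀, X ~ Binomial(12, 3/5), and α = P(X ≥ 7).
Adding the binomial terms for j = 7 through 12 with p = 3/5 yields 162404433/244140625.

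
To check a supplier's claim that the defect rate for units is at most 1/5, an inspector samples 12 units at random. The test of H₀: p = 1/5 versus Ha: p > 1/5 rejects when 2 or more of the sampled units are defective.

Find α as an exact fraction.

The significance level is the probability, assuming p = 1/5, of seeing 2 or more defectives in 12 draws.
Via the complement, α = 1 − Σ_{j=0}^{1} C(12,j)(1/5)^j(4/5)^{12-j} = 177031761/244140625.

177031761/244140625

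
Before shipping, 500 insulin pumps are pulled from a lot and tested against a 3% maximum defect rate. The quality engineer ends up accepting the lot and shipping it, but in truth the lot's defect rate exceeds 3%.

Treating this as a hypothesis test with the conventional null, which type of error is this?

The null hypothesis here is that the lot's defect rate is 3% (within specification).
'Accepting the lot and shipping it' corresponds to failing to reject H₀.
H₀ was not rejected but H₀ is false — a Type II error (false negative).

Type II error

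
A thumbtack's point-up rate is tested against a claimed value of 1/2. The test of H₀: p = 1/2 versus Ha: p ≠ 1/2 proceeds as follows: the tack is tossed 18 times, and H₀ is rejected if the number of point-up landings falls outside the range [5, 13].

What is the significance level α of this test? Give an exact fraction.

253/8192

The significance level is the null-hypothesis probability of the rejection region {≤4} ∪ {≥14}.
The two tails are symmetric, so α = 2·(1 + 18 + 153 + 816 + 3060)/2^18 = 8096/262144 = 253/8192.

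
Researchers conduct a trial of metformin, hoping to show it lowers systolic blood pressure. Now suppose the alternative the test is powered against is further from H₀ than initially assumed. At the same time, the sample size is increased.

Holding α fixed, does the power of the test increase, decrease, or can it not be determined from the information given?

A bigger departure from H₀ is easier for the test to detect, so it fails to reject less often. A larger sample reduces the standard error, pulling the sampling distribution under Ha further from the non-rejection region. Both changes push β in the same direction.
Since power = 1 − β and β decreases, power increases.

It increases.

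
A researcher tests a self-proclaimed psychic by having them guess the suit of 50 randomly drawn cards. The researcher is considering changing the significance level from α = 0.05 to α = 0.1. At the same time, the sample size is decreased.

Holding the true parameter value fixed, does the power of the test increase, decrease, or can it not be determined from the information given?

The first change alone would make β decrease; the second alone would make β increase. Which effect dominates depends on the magnitudes, which are not given.
Since power = 1 − β, the effect on power is likewise indeterminate.

Cannot be determined from the information given.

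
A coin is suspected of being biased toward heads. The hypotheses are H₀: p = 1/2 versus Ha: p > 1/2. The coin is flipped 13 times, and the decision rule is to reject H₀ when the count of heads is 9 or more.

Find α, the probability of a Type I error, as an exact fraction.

1093/8192

α = P(reject H₀ | H₀ true) = P(S ≥ 9 | p = 1/2), with S ~ Binomial(13, 1/2).
Summing the upper tail: (715 + 286 + 78 + 13 + 1) / 2^13 = 1093/8192.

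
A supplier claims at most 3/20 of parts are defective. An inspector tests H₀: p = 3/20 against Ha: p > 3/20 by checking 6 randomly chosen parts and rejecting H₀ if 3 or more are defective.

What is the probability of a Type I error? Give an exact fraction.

α = P(reject H₀ | H₀ true) = P(Y ≥ 3 | p = 3/20), Y ~ Binomial(6, 3/20).
Computing the lower-tail complement: 1 − 6097033/6400000 = 302967/6400000.

302967/6400000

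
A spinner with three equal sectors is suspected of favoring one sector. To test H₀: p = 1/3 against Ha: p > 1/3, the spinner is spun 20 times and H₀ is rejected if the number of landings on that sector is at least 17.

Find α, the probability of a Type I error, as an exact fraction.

3307/1162261467

The Type I error probability is α = P(S ≥ 17) computed under H₀, where S ~ Binomial(20, 1/3).
P(S ≥ 17) = Σ_{j=17}^{20} C(20,j)·(1/3)^j·(2/3)^{20-j} = 3307/1162261467.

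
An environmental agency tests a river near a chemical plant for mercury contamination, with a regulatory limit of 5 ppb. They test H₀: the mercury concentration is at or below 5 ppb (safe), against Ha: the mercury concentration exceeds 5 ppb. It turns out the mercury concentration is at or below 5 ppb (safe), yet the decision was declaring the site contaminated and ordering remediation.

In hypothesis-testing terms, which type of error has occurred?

'Declaring the site contaminated and ordering remediation' corresponds to rejecting H₀.
H₀ was rejected but H₀ is true — a Type I error (false positive).

Type I error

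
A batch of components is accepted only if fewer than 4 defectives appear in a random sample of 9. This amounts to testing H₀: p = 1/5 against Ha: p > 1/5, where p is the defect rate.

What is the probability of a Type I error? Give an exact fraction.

Under H₀, K ~ Binomial(9, 1/5); the Type I error rate is P(K ≥ 4).
Via the complement, α = 1 − Σ_{j=0}^{3} C(9,j)(1/5)^j(4/5)^{9-j} = 167269/1953125.

167269/1953125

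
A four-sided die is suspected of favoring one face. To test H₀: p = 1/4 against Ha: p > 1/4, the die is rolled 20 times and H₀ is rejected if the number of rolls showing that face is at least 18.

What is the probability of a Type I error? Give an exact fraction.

The Type I error probability is α = P(X ≥ 18) computed under H₀, where X ~ Binomial(20, 1/4).
Summing C(20,j)(1/4)^j(3/4)^{20−j} for j = 18,…,20 gives 1771/1099511627776.

1771/1099511627776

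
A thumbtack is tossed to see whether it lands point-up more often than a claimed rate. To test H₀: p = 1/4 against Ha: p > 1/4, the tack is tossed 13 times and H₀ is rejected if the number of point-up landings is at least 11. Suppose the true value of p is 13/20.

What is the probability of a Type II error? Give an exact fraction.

36323681060626281/40960000000000000

A Type II error is failing to reject when Ha holds: with p = 13/20, β = P(K ≤ 10).
Equivalently, β = 1 − P(K ≥ 11) = 36323681060626281/40960000000000000.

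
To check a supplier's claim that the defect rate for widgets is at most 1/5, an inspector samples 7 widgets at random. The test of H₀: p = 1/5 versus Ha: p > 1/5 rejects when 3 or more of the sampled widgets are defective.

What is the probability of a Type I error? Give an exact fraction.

The significance level is the probability, assuming p = 1/5, of seeing 3 or more defectives in 7 draws.
α = 1 − P(S ≤ 2) = 1 − 13312/15625 = 2313/15625.

2313/15625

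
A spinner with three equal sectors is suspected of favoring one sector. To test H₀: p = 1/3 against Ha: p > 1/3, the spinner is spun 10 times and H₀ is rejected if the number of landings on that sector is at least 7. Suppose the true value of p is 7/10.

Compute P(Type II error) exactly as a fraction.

Under the alternative p = 7/10, X ~ Binomial(10, 7/10); β is the probability the test does not reject, P(X < 7).
Adding the binomial probabilities P(X=0)+…+P(X=6) at p = 7/10 gives 218993301/625000000.

218993301/625000000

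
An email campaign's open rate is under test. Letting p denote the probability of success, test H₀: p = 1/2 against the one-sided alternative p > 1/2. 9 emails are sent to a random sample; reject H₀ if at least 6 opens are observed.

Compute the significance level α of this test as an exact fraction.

65/256

The Type I error probability is α = P(Y ≥ 6) computed under H₀, where Y ~ Binomial(9, 1/2).
P(Y ≥ 6) = [C(9,6) + C(9,7) + C(9,8) + C(9,9)] / 2^9 = (84 + 36 + 9 + 1) / 512 = 130/512 = 65/256.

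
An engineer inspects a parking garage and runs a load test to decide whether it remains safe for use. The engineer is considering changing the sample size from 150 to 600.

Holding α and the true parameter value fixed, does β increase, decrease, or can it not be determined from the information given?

More data shrinks sampling variability; the test statistic under Ha concentrates further from the null value, making rejection more likely.

It decreases.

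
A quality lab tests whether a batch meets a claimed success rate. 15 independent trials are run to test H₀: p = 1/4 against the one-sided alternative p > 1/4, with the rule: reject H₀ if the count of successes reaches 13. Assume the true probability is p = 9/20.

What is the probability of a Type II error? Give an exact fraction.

32731725032763916841/32768000000000000000

Under the alternative p = 9/20, Y ~ Binomial(15, 9/20); β is the probability the test does not reject, P(Y < 13).
Equivalently, β = 1 − P(Y ≥ 13) = 32731725032763916841/32768000000000000000.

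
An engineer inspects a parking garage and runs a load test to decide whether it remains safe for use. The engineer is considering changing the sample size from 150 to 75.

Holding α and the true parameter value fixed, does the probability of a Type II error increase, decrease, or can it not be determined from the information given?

It increases.

With less data the test statistic is noisier; under Ha, more outcomes land inside the acceptance region.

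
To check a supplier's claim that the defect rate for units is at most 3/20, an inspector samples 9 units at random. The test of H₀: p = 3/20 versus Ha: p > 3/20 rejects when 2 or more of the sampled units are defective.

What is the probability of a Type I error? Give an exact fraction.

51266668149/128000000000

The significance level is the probability, assuming p = 3/20, of seeing 2 or more defectives in 9 draws.
Via the complement, α = 1 − Σ_{j=0}^{1} C(9,j)(3/20)^j(17/20)^{9-j} = 51266668149/128000000000.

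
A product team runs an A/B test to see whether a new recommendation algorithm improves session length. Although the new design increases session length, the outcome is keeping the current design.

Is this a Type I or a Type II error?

Type II error

The null hypothesis here is that the new design has no effect on session length.
'Keeping the current design' corresponds to failing to reject H₀.
H₀ was not rejected but H₀ is false — a Type II error (false negative).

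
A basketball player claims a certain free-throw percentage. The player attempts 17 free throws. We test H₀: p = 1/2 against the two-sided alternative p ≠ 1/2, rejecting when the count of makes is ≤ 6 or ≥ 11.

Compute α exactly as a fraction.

The significance level is the null-hypothesis probability of the rejection region {≤6} ∪ {≥11}.
By symmetry, α = 2·P(S ≤ 6) = 2·(1 + 17 + 136 + 680 + 2380 + 6188 + 12376)/131072 = 43556/131072 = 10889/32768.

10889/32768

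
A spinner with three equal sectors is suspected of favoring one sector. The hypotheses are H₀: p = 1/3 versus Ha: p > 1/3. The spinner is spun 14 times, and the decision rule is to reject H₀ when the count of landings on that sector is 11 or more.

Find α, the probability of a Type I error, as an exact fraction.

Under H₀, K ~ Binomial(14, 1/3), and α = P(K ≥ 11).
Adding the binomial terms for j = 11 through 14 with p = 1/3 yields 3305/4782969.

3305/4782969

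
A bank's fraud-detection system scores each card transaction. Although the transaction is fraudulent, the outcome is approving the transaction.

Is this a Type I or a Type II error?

The null hypothesis here is that the transaction is legitimate.
'Approving the transaction' corresponds to failing to reject H₀.
H₀ was not rejected but H₀ is false — a Type II error (false negative).

Type II error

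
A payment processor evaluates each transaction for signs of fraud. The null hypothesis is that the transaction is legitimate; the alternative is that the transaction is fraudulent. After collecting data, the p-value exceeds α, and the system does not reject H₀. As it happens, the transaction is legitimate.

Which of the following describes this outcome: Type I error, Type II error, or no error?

The test retained a true H₀ — the decision matches the true state.

Neither — the decision is correct.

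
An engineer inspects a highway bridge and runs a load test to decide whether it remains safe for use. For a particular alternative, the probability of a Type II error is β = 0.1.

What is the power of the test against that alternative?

0.9

Power = 1 − β = 1 − 0.1 = 0.9.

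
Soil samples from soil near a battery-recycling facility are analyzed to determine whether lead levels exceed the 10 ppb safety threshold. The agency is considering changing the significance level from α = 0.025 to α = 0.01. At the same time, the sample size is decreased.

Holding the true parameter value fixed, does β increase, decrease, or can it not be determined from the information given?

It increases.

Lowering α raises the bar for rejection; under Ha, the test now fails to reject on outcomes it previously would have rejected. With less data the test statistic is noisier; under Ha, more outcomes land inside the acceptance region. Both changes push β in the same direction.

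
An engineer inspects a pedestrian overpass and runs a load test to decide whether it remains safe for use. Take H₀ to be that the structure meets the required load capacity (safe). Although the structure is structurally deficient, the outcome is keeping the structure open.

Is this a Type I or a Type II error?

'Keeping the structure open' corresponds to failing to reject H₀.
H₀ was not rejected but H₀ is false — a Type II error (false negative).

Type II error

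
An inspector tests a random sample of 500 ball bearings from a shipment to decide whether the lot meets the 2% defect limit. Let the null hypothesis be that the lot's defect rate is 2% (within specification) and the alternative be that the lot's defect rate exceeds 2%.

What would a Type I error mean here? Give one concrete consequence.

A Type I error is rejecting H₀ when H₀ is true.
Here that means rejecting the lot and scrapping or reworking it when actually the lot's defect rate is 2% (within specification).

A Type I error would mean concluding that the lot's defect rate exceeds 2% when in fact the lot's defect rate is 2% (within specification). Consequence: an acceptable shipment is needlessly reworked at extra cost.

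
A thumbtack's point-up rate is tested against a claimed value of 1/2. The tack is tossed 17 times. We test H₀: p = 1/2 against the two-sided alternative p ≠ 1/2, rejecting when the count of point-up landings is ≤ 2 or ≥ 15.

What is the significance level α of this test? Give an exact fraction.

77/32768

α = P(S ≤ 2 or S ≥ 15 | p = 1/2), S ~ Binomial(17, 1/2).
Each tail has probability (1 + 17 + 136)/131072; doubling gives α = 308/131072 = 77/32768.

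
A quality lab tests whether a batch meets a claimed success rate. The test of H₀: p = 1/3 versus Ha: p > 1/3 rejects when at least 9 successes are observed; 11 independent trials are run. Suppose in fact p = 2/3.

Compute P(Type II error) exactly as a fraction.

A Type II error is failing to reject when Ha holds: with p = 2/3, β = P(Y ≤ 8).
Equivalently, β = 1 − P(Y ≥ 9) = 1675/2187.

1675/2187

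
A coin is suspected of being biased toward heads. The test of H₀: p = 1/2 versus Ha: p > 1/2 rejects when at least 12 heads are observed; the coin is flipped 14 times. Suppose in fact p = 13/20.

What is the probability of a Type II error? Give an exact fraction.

750447350803558569/819200000000000000

Under the alternative p = 13/20, Y ~ Binomial(14, 13/20); β is the probability the test does not reject, P(Y < 12).
Adding the binomial probabilities P(Y=0)+…+P(Y=11) at p = 13/20 gives 750447350803558569/819200000000000000.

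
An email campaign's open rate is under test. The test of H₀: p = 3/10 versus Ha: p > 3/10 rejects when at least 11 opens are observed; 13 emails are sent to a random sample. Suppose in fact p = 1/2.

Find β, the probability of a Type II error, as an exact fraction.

2025/2048

β = P(fail to reject H₀ | Ha true) = P(Y ≤ 10 | p = 1/2), Y ~ Binomial(13, 1/2).
Adding the binomial probabilities P(Y=0)+…+P(Y=10) at p = 1/2 gives 2025/2048.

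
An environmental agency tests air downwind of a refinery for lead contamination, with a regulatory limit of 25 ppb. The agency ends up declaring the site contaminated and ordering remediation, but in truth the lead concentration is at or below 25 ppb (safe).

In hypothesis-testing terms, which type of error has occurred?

The null hypothesis here is that the lead concentration is at or below 25 ppb (safe).
'Declaring the site contaminated and ordering remediation' corresponds to rejecting H₀.
H₀ was rejected but H₀ is true — a Type I error (false positive).

Type I error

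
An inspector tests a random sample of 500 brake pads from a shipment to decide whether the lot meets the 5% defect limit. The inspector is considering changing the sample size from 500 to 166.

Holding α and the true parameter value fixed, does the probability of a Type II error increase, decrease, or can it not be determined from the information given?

With less data the test statistic is noisier; under Ha, more outcomes land inside the acceptance region.

It increases.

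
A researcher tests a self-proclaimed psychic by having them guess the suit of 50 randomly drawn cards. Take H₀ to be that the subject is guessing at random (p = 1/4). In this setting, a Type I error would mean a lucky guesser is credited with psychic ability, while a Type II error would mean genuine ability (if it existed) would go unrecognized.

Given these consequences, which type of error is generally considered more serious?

The Type I consequence (a lucky guesser is credited with psychic ability) is more severe than the Type II consequence (genuine ability (if it existed) would go unrecognized).

Type I error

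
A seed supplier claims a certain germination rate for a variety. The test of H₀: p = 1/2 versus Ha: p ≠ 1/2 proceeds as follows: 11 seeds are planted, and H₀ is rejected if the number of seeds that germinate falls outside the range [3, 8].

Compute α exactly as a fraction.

The significance level is the null-hypothesis probability of the rejection region {≤2} ∪ {≥9}.
By symmetry, α = 2·P(K ≤ 2) = 2·(1 + 11 + 55)/2048 = 134/2048 = 67/1024.

67/1024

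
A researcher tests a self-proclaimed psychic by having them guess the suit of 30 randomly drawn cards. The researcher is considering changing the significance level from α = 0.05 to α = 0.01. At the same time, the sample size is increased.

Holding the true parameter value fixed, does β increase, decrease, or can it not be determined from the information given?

Cannot be determined from the information given.

The first change alone would make β increase; the second alone would make β decrease. Which effect dominates depends on the magnitudes, which are not given.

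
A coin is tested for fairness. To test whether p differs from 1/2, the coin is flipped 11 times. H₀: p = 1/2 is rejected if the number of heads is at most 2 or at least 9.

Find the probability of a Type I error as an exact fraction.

Under H₀, S ~ Binomial(11, 1/2); α is the probability of landing in either tail, P(S ≤ 2) + P(S ≥ 9).
The two tails are symmetric, so α = 2·(1 + 11 + 55)/2^11 = 134/2048 = 67/1024.

67/1024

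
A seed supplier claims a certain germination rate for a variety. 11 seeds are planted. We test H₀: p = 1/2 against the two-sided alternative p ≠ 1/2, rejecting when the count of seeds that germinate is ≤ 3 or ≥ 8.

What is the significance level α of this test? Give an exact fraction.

α = P(K ≤ 3 or K ≥ 8 | p = 1/2), K ~ Binomial(11, 1/2).
By symmetry, α = 2·P(K ≤ 3) = 2·(1 + 11 + 55 + 165)/2048 = 464/2048 = 29/128.

29/128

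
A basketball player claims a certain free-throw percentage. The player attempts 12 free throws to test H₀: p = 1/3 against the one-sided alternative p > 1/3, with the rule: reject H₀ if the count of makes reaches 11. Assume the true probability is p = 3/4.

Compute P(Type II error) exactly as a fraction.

A Type II error is failing to reject when Ha holds: with p = 3/4, β = P(S ≤ 10).
Equivalently, β = 1 − P(S ≥ 11) = 14120011/16777216.

14120011/16777216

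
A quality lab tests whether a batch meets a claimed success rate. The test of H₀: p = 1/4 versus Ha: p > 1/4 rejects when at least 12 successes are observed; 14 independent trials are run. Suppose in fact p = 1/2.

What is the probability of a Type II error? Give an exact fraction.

8139/8192

β = P(fail to reject H₀ | Ha true) = P(Y ≤ 11 | p = 1/2), Y ~ Binomial(14, 1/2).
Adding the binomial probabilities P(Y=0)+…+P(Y=11) at p = 1/2 gives 8139/8192.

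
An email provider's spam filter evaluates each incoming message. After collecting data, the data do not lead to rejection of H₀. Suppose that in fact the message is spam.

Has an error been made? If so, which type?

Type II error

The conventional null hypothesis here is that the message is legitimate (not spam).
H₀ was not rejected, but H₀ is actually false.
Failing to reject a false null hypothesis is a Type II error (false negative).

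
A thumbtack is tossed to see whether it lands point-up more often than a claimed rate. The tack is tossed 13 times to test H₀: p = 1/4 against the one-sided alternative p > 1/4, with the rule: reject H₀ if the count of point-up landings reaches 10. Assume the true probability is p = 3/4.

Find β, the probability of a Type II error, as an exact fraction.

3487541/8388608

A Type II error is failing to reject when Ha holds: with p = 3/4, β = P(Y ≤ 9).
Equivalently, β = 1 − P(Y ≥ 10) = 3487541/8388608.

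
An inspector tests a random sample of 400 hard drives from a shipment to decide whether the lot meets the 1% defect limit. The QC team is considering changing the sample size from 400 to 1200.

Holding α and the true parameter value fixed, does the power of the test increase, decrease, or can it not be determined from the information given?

A larger sample reduces the standard error, pulling the sampling distribution under Ha further from the non-rejection region.
Since power = 1 − β and β decreases, power increases.

It increases.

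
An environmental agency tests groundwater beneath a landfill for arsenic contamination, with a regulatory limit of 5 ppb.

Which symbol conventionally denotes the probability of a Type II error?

β

P(Type II error) = P(fail to reject H₀ | H₀ false) = β.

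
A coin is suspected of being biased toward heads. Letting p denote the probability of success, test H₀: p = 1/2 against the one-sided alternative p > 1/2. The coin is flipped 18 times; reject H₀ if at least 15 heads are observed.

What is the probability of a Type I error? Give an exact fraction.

α = P(reject H₀ | H₀ true) = P(X ≥ 15 | p = 1/2), with X ~ Binomial(18, 1/2).
That's C(18,15) + C(18,16) + C(18,17) + C(18,18) over 2^18, i.e. (816 + 153 + 18 + 1)/262144 = 988/262144 = 247/65536.

247/65536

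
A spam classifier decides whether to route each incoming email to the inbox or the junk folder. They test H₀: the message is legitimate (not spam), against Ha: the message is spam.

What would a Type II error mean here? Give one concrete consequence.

A Type II error would mean concluding that the message is legitimate (not spam) (or at least failing to establish that the message is spam) when in fact the message is spam. Consequence: spam reaches the user's inbox.

A Type II error is failing to reject H₀ when H₀ is false.
Here that means delivering the message to the inbox when actually the message is spam.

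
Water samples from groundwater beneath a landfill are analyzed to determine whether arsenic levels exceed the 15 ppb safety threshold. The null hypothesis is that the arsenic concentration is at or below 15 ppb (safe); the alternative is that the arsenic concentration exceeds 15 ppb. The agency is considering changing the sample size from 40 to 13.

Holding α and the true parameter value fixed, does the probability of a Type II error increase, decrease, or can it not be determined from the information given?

A smaller sample increases the standard error, so the sampling distributions under H₀ and Ha overlap more.

It increases.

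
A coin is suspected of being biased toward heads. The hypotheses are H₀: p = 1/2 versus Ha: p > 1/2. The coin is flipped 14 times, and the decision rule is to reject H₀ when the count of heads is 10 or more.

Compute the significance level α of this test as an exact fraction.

Under H₀, Y ~ Binomial(14, 1/2), and α = P(Y ≥ 10).
P(Y ≥ 10) = [C(14,10) + C(14,11) + C(14,12) + C(14,13) + C(14,14)] / 2^14 = (1001 + 364 + 91 + 14 + 1) / 16384 = 1471/16384.

1471/16384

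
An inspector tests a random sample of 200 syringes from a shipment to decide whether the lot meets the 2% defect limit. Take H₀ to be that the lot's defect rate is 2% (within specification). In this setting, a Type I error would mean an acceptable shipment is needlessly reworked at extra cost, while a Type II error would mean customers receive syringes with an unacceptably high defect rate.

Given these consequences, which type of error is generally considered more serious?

Type II error

The Type II consequence (customers receive syringes with an unacceptably high defect rate) is more severe than the Type I consequence (an acceptable shipment is needlessly reworked at extra cost).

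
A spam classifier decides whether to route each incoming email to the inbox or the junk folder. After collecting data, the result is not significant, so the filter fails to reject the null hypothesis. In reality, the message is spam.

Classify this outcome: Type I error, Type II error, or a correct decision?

Type II error

The conventional null hypothesis here is that the message is legitimate (not spam).
H₀ was not rejected, but H₀ is actually false.
Failing to reject a false null hypothesis is a Type II error (false negative).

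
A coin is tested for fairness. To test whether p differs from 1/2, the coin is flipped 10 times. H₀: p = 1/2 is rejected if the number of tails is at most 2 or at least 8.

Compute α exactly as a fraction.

7/64

The significance level is the null-hypothesis probability of the rejection region {≤2} ∪ {≥8}.
The two tails are symmetric, so α = 2·(1 + 10 + 45)/2^10 = 112/1024 = 7/64.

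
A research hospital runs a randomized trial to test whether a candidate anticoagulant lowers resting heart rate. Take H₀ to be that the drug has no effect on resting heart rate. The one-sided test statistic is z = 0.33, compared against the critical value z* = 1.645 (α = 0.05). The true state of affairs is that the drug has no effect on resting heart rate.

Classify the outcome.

Since z = 0.33 ≤ z* = 1.645, H₀ is not rejected.
H₀ is true (actually the drug has no effect on resting heart rate).
The decision matches the true state — no error.

No error — this is a correct decision.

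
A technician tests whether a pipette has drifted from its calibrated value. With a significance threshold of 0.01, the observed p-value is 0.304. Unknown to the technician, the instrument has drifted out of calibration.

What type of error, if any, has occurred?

The conventional null hypothesis is that the instrument is correctly calibrated.
Since p = 0.304 ≥ α = 0.01, H₀ is not rejected.
H₀ is false (actually the instrument has drifted out of calibration).
Failing to reject a false H₀ is a Type II error.

Type II error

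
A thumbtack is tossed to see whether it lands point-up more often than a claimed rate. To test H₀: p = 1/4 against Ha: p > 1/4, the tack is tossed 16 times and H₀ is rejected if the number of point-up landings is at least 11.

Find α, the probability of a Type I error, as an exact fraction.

1225093/4294967296

Under H₀, Y ~ Binomial(16, 1/4), and α = P(Y ≥ 11).
Summing C(16,j)(1/4)^j(3/4)^{16−j} for j = 11,…,16 gives 1225093/4294967296.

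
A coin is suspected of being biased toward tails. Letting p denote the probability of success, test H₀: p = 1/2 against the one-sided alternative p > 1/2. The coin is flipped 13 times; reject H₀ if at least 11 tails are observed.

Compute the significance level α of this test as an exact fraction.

23/2048

α = P(reject H₀ | H₀ true) = P(X ≥ 11 | p = 1/2), with X ~ Binomial(13, 1/2).
That's C(13,11) + C(13,12) + C(13,13) over 2^13, i.e. (78 + 13 + 1)/8192 = 92/8192 = 23/2048.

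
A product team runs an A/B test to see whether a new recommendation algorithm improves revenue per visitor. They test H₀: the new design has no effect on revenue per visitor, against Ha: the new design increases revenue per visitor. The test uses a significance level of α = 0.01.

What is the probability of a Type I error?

0.01

The significance level α is, by definition, the probability of a Type I error — P(reject H₀ | H₀ true).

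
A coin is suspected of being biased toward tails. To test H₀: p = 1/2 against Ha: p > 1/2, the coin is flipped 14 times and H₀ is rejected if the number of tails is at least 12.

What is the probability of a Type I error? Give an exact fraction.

53/8192

α = P(reject H₀ | H₀ true) = P(Y ≥ 12 | p = 1/2), with Y ~ Binomial(14, 1/2).
That's C(14,12) + C(14,13) + C(14,14) over 2^14, i.e. (91 + 14 + 1)/16384 = 106/16384 = 53/8192.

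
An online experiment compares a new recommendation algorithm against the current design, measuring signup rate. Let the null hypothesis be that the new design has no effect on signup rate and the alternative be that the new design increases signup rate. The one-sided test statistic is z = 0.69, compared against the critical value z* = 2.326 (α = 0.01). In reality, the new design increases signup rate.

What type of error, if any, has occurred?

Since z = 0.69 ≤ z* = 2.326, H₀ is not rejected.
H₀ is false (actually the new design increases signup rate).
Failing to reject a false H₀ is a Type II error.

Type II error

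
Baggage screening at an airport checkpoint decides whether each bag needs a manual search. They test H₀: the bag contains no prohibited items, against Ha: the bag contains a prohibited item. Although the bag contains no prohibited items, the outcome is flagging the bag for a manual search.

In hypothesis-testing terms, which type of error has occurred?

Type I error

'Flagging the bag for a manual search' corresponds to rejecting H₀.
H₀ was rejected but H₀ is true — a Type I error (false positive).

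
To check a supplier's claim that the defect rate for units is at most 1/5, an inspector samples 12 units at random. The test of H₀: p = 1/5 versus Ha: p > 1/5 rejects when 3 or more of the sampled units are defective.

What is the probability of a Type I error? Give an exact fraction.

21565149/48828125

The significance level is the probability, assuming p = 1/5, of seeing 3 or more defectives in 12 draws.
Computing the lower-tail complement: 1 − 27262976/48828125 = 21565149/48828125.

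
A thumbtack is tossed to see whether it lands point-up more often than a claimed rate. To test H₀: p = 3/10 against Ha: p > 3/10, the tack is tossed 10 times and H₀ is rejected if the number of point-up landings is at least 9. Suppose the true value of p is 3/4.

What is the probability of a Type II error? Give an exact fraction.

792697/1048576

β = P(fail to reject H₀ | Ha true) = P(K ≤ 8 | p = 3/4), K ~ Binomial(10, 3/4).
Equivalently, β = 1 − P(K ≥ 9) = 792697/1048576.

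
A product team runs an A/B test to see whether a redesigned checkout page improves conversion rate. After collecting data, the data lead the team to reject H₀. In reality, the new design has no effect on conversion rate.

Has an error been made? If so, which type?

Type I error

The conventional null hypothesis here is that the new design has no effect on conversion rate.
H₀ was rejected, but H₀ is actually true.
Rejecting a true null hypothesis is a Type I error (false positive).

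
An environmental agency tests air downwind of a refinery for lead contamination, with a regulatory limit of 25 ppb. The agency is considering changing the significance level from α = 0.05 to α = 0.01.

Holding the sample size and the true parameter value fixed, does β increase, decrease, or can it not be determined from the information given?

Tightening α shrinks the rejection region. When Ha holds, fewer sample outcomes clear the stricter threshold, so more fall in the acceptance region.

It increases.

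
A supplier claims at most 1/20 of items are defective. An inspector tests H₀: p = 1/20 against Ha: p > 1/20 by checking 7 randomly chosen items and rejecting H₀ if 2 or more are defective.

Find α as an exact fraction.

α = P(reject H₀ | H₀ true) = P(K ≥ 2 | p = 1/20), K ~ Binomial(7, 1/20).
Computing the lower-tail complement: 1 − 611596453/640000000 = 28403547/640000000.

28403547/640000000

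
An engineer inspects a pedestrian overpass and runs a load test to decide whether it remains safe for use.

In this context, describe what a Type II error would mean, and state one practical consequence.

A Type II error would mean concluding that the structure meets the required load capacity (safe) (or at least failing to establish that the structure is structurally deficient) when in fact the structure is structurally deficient. Consequence: a deficient structure remains in service and may fail under load.

With the conventional null hypothesis that the structure meets the required load capacity (safe):
A Type II error is failing to reject H₀ when H₀ is false.
Here that means keeping the structure open when actually the structure is structurally deficient.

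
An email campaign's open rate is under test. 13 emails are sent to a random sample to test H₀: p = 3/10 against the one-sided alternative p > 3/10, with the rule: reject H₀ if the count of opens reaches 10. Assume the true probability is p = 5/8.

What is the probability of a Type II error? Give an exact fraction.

A Type II error is failing to reject when Ha holds: with p = 5/8, β = P(Y ≤ 9).
Summing C(13,j)·(5/8)^j·(3/8)^{13-j} for j = 0..9 gives 107331531597/137438953472.

107331531597/137438953472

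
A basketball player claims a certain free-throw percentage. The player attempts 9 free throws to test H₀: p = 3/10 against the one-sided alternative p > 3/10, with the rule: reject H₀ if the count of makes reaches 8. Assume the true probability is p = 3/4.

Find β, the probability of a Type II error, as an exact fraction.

45853/65536

Under the alternative p = 3/4, X ~ Binomial(9, 3/4); β is the probability the test does not reject, P(X < 8).
Summing C(9,j)·(3/4)^j·(1/4)^{9-j} for j = 0..7 gives 45853/65536.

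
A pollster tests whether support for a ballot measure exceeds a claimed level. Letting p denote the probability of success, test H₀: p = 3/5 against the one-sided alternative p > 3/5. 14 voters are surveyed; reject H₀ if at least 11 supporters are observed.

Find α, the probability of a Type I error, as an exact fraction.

758720601/6103515625

The Type I error probability is α = P(X ≥ 11) computed under H₀, where X ~ Binomial(14, 3/5).
P(X ≥ 11) = Σ_{j=11}^{14} C(14,j)·(3/5)^j·(2/5)^{14-j} = 758720601/6103515625.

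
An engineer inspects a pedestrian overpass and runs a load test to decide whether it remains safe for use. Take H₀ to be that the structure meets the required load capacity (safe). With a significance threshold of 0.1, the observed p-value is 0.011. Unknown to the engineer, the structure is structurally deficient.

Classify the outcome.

Since p = 0.011 < α = 0.1, H₀ is rejected.
H₀ is false (actually the structure is structurally deficient).
The decision matches the true state — no error.

No error (correct decision).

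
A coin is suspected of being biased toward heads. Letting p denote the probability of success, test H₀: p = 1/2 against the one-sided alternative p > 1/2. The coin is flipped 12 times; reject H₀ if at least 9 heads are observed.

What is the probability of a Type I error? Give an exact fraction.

α = P(reject H₀ | H₀ true) = P(K ≥ 9 | p = 1/2), with K ~ Binomial(12, 1/2).
P(K ≥ 9) = [C(12,9) + C(12,10) + C(12,11) + C(12,12)] / 2^12 = (220 + 66 + 12 + 1) / 4096 = 299/4096.

299/4096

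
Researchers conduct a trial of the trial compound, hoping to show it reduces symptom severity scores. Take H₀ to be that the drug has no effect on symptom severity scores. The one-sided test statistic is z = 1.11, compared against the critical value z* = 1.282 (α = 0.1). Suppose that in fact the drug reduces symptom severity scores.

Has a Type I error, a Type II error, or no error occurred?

Type II error

Since z = 1.11 ≤ z* = 1.282, H₀ is not rejected.
H₀ is false (actually the drug reduces symptom severity scores).
Failing to reject a false H₀ is a Type II error.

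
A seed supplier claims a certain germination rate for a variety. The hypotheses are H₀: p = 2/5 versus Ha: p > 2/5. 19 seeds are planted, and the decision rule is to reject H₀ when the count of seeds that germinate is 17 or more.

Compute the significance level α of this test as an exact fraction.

217186304/19073486328125

The Type I error probability is α = P(Y ≥ 17) computed under H₀, where Y ~ Binomial(19, 2/5).
Adding the binomial terms for j = 17 through 19 with p = 2/5 yields 217186304/19073486328125.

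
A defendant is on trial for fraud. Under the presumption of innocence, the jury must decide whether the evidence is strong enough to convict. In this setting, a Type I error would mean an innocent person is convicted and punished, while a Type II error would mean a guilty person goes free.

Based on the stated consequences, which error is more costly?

Type I error

The Type I consequence (an innocent person is convicted and punished) is more severe than the Type II consequence (a guilty person goes free).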